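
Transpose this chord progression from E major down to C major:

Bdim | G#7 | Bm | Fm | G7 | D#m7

E major down to C major is a major third; each chord root moves by that interval while the quality stays the same.
Bdim: root B down a major third → G, giving Gdim.
G#7: root G# down a major third → E, giving E7.
Bm: root B down a major third → G, giving Gm.
Fm: root F down a major third → Db, giving Dbm.
G7: root G down a major third → Eb, giving Eb7.
D#m7: root D# down a major third → B, giving Bm7.

Gdim E7 Gm Dbm Eb7 Bm7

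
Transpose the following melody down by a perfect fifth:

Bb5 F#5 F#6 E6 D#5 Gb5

Bb5 gives Eb5
F#5 gives B4
F#6 gives B5
E6 gives A5
D#5 gives G#4
Gb5 gives Cb5

Eb5 B4 B5 A5 G#4 Cb5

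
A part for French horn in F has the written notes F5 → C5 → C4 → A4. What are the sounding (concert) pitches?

Bb4 F4 F3 D4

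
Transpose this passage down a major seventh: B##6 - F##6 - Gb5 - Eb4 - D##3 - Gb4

C##6 G#5 Abb4 Fb3 E#2 Abb3

B##6 down a major seventh is C##6.
F##6: a seventh down reaches G, and 11 semitones makes it G#5.
A major seventh down from Gb5 gives Abb4.
Eb4 down a major seventh is Fb3.
D##3 down a major seventh is E#2.
Gb4: a seventh down reaches A, and 11 semitones makes it Abb3.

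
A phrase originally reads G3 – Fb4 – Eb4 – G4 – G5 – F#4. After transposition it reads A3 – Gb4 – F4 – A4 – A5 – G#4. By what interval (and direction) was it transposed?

up a major second

Take the first pair: G3 → A3. G to A spans 2 letter names, so the interval is some kind of second.
G3 to A3 is 2 semitones, which makes it a major second; the second version is higher, so the direction is up.
Checking another pair — F#4 → G#4 — gives the same interval.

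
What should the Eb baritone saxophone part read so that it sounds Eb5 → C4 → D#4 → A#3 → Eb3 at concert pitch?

The Eb baritone saxophone sounds a major thirteenth below written, so the written part must be a major thirteenth above concert — transpose each note up.
Eb5 to C7
C4 to A5
D#4 to B#5
A#3 to F##5
Eb3 to C5

C7 A5 B#5 F##5 C5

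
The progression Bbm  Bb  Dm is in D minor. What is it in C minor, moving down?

D minor down to C minor is a major second; each chord root moves by that interval while the quality stays the same.
Bbm: root Bb down a major second → Ab, giving Abm.
Bb: root Bb down a major second → Ab, giving Ab.
Dm: root D down a major second → C, giving Cm.

Abm Ab Cm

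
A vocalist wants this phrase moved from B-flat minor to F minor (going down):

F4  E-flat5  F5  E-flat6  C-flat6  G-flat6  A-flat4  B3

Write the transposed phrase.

C4 Bb4 C5 Bb5 Gb5 Db6 Eb4 F#3

From B-flat down to F is a perfect fourth; apply that to each pitch.
F4 gives C4
Eb5 gives Bb4
F5 gives C5
Eb6 gives Bb5
Cb6 gives Gb5
Gb6 gives Db6
Ab4 gives Eb4
B3 gives F#3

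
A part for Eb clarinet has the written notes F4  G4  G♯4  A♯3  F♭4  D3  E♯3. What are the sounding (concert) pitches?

Ab4 Bb4 B4 C#4 Abb4 F3 G#3

Written C4 on the Eb clarinet sounds as Eb4, a minor third higher; apply that shift to every note.
F4 -> Ab4
G4 -> Bb4
G#4 -> B4
A#3 -> C#4
Fb4 -> Abb4
D3 -> F3
E#3 -> G#3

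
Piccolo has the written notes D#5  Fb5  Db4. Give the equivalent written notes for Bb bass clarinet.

E#7 Gb7 Eb6

First find concert pitch: the piccolo sounds a perfect octave above written, so D#5 Fb5 Db4 sounds D#6 Fb6 Db5.
Then write for Bb bass clarinet: it sounds a major ninth below written, so the part must be a major ninth above concert.
D#6 → E#7
Fb6 → Gb7
Db5 → Eb6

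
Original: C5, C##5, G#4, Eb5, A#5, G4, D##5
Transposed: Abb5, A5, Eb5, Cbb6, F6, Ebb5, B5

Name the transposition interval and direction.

Take the first pair: C5 → Abb5. C to A spans 6 letter names, so the interval is some kind of sixth.
C5 to Abb5 is 7 semitones, which makes it a diminished sixth; the second version is higher, so the direction is up.
Checking another pair — D##5 → B5 — gives the same interval.

up a diminished sixth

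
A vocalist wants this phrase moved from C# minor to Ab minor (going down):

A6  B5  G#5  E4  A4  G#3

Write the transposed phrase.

Fb6 Gb5 Eb5 Cb4 Fb4 Eb3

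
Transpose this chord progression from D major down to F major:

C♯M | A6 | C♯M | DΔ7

EM C6 EM FΔ7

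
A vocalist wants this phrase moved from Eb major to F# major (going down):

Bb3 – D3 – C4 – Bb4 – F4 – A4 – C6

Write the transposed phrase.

Eb major to F# major down is a diminished seventh, so every note moves down by that interval.
Bb3 gives C#3
D3 gives E#2
C4 gives D#3
Bb4 gives C#4
F4 gives G#3
A4 gives B#3
C6 gives D#5

C#3 E#2 D#3 C#4 G#3 B#3 D#5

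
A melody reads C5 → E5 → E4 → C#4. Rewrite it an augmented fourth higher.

C5 -> F#5
E5 -> A#5
E4 -> A#4
C#4 -> F##4

F#5 A#5 A#4 F##4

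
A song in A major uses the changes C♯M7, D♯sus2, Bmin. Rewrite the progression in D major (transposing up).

F#M7 G#sus2 Emin

A major up to D major is a perfect fourth; each chord root moves by that interval while the quality stays the same.
C♯M7: root C♯ up a perfect fourth → F#, giving F#M7.
D♯sus2: root D♯ up a perfect fourth → G#, giving G#sus2.
Bmin: root B up a perfect fourth → E, giving Emin.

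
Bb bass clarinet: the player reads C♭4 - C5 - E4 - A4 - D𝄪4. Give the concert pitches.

Bbb2 Bb3 D3 G3 C##3

The Bb bass clarinet sounds a major ninth below written, so transpose each written note down a major ninth.
Cb4 gives Bbb2
C5 gives Bb3
E4 gives D3
A4 gives G3
D##4 gives C##3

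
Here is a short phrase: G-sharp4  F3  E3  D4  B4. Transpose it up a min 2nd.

A minor second up from G#4 gives A4.
A minor second up from F3 gives Gb3.
E3: a second up reaches F, and 1 semitone makes it F3.
A minor second up from D4 gives Eb4.
A minor second up from B4 gives C5.

A4 Gb3 F3 Eb4 C5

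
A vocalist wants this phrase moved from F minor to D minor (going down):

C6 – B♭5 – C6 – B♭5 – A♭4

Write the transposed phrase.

A5 G5 A5 G5 F4

From F down to D is a minor third; apply that to each pitch.
C6 → A5
Bb5 → G5
C6 → A5
Bb5 → G5
Ab4 → F4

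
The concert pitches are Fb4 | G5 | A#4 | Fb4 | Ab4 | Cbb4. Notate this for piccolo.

Fb3 G4 A#3 Fb3 Ab3 Cbb3

The piccolo sounds a perfect octave above written, so the written part must be a perfect octave below concert — transpose each note down.
Fb4 becomes Fb3
G5 becomes G4
A#4 becomes A#3
Fb4 becomes Fb3
Ab4 becomes Ab3
Cbb4 becomes Cbb3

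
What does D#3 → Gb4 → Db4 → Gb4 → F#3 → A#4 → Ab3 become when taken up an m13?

A minor thirteenth up from D#3 gives B4.
A minor thirteenth up from Gb4 gives Ebb6.
A minor thirteenth up from Db4 gives Bbb5.
A minor thirteenth up from Gb4 gives Ebb6.
F#3 up a minor thirteenth is D5.
A minor thirteenth up from A#4 gives F#6.
A minor thirteenth up from Ab3 gives Fb5.

B4 Ebb6 Bbb5 Ebb6 D5 F#6 Fb5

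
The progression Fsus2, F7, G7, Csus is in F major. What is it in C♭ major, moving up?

F major up to C♭ major is a diminished fifth; each chord root moves by that interval while the quality stays the same.
Fsus2: root F up a diminished fifth → Cb, giving Cbsus2.
F7: root F up a diminished fifth → Cb, giving Cb7.
G7: root G up a diminished fifth → Db, giving Db7.
Csus: root C up a diminished fifth → Gb, giving Gbsus.

Cbsus2 Cb7 Db7 Gbsus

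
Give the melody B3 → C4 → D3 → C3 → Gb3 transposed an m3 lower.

G#3 A3 B2 A2 Eb3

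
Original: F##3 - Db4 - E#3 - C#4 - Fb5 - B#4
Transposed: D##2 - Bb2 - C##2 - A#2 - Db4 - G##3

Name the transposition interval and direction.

down a minor tenth

From F##3 to D##2 is 10 letter names — a tenth of some quality.
D##2 to F##3 is 15 semitones, which makes it a minor tenth; the second version is lower, so the direction is down.
Checking another pair — B#4 → G##3 — gives the same interval.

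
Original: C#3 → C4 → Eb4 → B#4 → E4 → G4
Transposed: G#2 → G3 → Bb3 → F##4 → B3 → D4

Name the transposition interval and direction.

down a perfect fourth

Take the first pair: C#3 → G#2. C to G spans 4 letter names, so the interval is some kind of fourth.
G#2 to C#3 is 5 semitones, which makes it a perfect fourth; the second version is lower, so the direction is down.
Checking another pair — G4 → D4 — gives the same interval.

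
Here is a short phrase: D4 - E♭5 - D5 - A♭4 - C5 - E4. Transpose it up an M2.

D4 up a major second is E4.
A major second up from Eb5 gives F5.
A major second up from D5 gives E5.
Ab4: a second up reaches B, and 2 semitones makes it Bb4.
C5 up a major second is D5.
A major second up from E4 gives F#4.

E4 F5 E5 Bb4 D5 F#4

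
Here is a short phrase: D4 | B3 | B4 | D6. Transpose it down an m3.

D4 gives B3
B3 gives G#3
B4 gives G#4
D6 gives B5

B3 G#3 G#4 B5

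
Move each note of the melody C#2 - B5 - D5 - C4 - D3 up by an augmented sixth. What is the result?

C#2 up an augmented sixth is A##2.
B5: a sixth up reaches G, and 10 semitones makes it G##6.
D5 up an augmented sixth is B#5.
C4 up an augmented sixth is A#4.
D3 up an augmented sixth is B#3.

A##2 G##6 B#5 A#4 B#3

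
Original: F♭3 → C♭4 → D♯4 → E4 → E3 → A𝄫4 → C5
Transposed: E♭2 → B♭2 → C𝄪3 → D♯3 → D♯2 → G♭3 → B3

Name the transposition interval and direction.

Take the first pair: Fb3 → Eb2. F to E spans 9 letter names, so the interval is some kind of ninth.
Eb2 to Fb3 is 13 semitones, which makes it a minor ninth; the second version is lower, so the direction is down.
Checking another pair — C5 → B3 — gives the same interval.

down a minor ninth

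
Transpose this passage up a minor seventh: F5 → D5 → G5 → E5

Eb6 C6 F6 D6

F5 becomes Eb6
D5 becomes C6
G5 becomes F6
E5 becomes D6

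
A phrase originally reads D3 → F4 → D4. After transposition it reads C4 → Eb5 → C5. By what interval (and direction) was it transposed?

up a minor seventh

Take the first pair: D3 → C4. D to C spans 7 letter names, so the interval is some kind of seventh.
D3 to C4 is 10 semitones, which makes it a minor seventh; the second version is higher, so the direction is up.
Checking another pair — D4 → C5 — gives the same interval.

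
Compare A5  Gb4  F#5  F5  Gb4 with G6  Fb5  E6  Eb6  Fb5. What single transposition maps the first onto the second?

From A5 to G6 is 7 letter names — a seventh of some quality.
A5 to G6 is 10 semitones, which makes it a minor seventh; the second version is higher, so the direction is up.
Checking another pair — Gb4 → Fb5 — gives the same interval.

up a minor seventh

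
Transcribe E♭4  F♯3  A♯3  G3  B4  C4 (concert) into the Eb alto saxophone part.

C5 D#4 F##4 E4 G#5 A4

Written C4 sounds as Eb3 on the Eb alto saxophone, so concert pitches are written a major sixth up.
Eb4 becomes C5
F#3 becomes D#4
A#3 becomes F##4
G3 becomes E4
B4 becomes G#5
C4 becomes A4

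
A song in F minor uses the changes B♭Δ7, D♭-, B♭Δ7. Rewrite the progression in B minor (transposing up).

F minor up to B minor is an augmented fourth; each chord root moves by that interval while the quality stays the same.
B♭Δ7: root B♭ up an augmented fourth → E, giving EΔ7.
D♭-: root D♭ up an augmented fourth → G, giving G-.
B♭Δ7: root B♭ up an augmented fourth → E, giving EΔ7.

EΔ7 G- EΔ7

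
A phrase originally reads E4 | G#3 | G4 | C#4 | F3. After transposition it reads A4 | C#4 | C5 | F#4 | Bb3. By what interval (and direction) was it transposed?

up a perfect fourth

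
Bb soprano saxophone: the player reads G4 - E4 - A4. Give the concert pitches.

The Bb soprano saxophone sounds a major second below written, so transpose each written note down a major second.
G4 -> F4
E4 -> D4
A4 -> G4

F4 D4 G4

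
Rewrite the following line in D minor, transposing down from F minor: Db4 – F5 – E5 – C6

Bb3 D5 C#5 A5

F minor to D minor down is a minor third, so every note moves down by that interval.
Db4 to Bb3
F5 to D5
E5 to C#5
C6 to A5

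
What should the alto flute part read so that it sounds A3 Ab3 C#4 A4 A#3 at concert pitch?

D4 Db4 F#4 D5 D#4

Written C4 sounds as G3 on the alto flute, so concert pitches are written a perfect fourth up.
A3 → D4
Ab3 → Db4
C#4 → F#4
A4 → D5
A#3 → D#4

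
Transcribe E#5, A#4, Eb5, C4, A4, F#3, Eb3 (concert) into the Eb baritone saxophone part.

C##7 F##6 C7 A5 F#6 D#5 C5

The Eb baritone saxophone sounds a major thirteenth below written, so the written part must be a major thirteenth above concert — transpose each note up.
E#5 to C##7
A#4 to F##6
Eb5 to C7
C4 to A5
A4 to F#6
F#3 to D#5
Eb3 to C5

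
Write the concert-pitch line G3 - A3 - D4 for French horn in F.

Written C4 sounds as F3 on the French horn in F, so concert pitches are written a perfect fifth up.
G3 → D4
A3 → E4
D4 → A4

D4 E4 A4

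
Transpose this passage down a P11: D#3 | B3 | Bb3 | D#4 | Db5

D#3 → A#1
B3 → F#2
Bb3 → F2
D#4 → A#2
Db5 → Ab3

A#1 F#2 F2 A#2 Ab3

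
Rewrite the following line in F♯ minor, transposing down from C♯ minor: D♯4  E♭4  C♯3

G#3 Ab3 F#2

From C♯ down to F♯ is a perfect fifth; apply that to each pitch.
D#4 -> G#3
Eb4 -> Ab3
C#3 -> F#2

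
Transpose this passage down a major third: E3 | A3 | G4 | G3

C3 F3 Eb4 Eb3

A major third down from E3 gives C3.
A3 down a major third is F3.
A major third down from G4 gives Eb4.
A major third down from G3 gives Eb3.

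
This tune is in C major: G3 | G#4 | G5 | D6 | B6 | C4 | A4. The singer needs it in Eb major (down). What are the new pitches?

Bb2 B3 Bb4 F5 D6 Eb3 C4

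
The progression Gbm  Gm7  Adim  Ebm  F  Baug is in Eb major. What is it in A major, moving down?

Eb major down to A major is a diminished fifth; each chord root moves by that interval while the quality stays the same.
Gbm: root Gb down a diminished fifth → C, giving Cm.
Gm7: root G down a diminished fifth → C#, giving C#m7.
Adim: root A down a diminished fifth → D#, giving D#dim.
Ebm: root Eb down a diminished fifth → A, giving Am.
F: root F down a diminished fifth → B, giving B.
Baug: root B down a diminished fifth → E#, giving E#aug.

Cm C#m7 D#dim Am B E#aug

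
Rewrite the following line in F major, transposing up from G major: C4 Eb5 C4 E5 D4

Bb4 Db6 Bb4 D6 C5

From G up to F is a minor seventh; apply that to each pitch.
C4 -> Bb4
Eb5 -> Db6
C4 -> Bb4
E5 -> D6
D4 -> C5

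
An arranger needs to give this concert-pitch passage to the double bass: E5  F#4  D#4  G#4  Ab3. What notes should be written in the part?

E6 F#5 D#5 G#5 Ab4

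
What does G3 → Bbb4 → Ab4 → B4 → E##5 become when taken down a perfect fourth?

G3 gives D3
Bbb4 gives Fb4
Ab4 gives Eb4
B4 gives F#4
E##5 gives B##4

D3 Fb4 Eb4 F#4 B##4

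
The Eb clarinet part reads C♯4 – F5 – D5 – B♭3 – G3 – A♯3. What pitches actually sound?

Written C4 on the Eb clarinet sounds as Eb4, a minor third higher; apply that shift to every note.
C#4 becomes E4
F5 becomes Ab5
D5 becomes F5
Bb3 becomes Db4
G3 becomes Bb3
A#3 becomes C#4

E4 Ab5 F5 Db4 Bb3 C#4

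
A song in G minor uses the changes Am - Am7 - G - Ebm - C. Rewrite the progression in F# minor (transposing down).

G#m G#m7 F# Dm B

G minor down to F# minor is a minor second; each chord root moves by that interval while the quality stays the same.
Am: root A down a minor second → G#, giving G#m.
Am7: root A down a minor second → G#, giving G#m7.
G: root G down a minor second → F#, giving F#.
Ebm: root Eb down a minor second → D, giving Dm.
C: root C down a minor second → B, giving B.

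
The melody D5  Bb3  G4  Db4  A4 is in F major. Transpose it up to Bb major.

G5 Eb4 C5 Gb4 D5

F major to Bb major up is a perfect fourth, so every note moves up by that interval.
D5 → G5
Bb3 → Eb4
G4 → C5
Db4 → Gb4
A4 → D5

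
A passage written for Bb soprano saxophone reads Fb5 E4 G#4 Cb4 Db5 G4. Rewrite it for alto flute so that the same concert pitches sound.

Abb5 G4 B4 Ebb4 Fb5 Bb4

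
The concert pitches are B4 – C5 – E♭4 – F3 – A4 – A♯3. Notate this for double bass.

B5 C6 Eb5 F4 A5 A#4

Written C4 sounds as C3 on the double bass, so concert pitches are written a perfect octave up.
B4 becomes B5
C5 becomes C6
Eb4 becomes Eb5
F3 becomes F4
A4 becomes A5
A#3 becomes A#4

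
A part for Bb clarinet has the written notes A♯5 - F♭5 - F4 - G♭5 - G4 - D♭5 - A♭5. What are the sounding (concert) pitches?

Written C4 on the Bb clarinet sounds as Bb3, a major second lower; apply that shift to every note.
A#5 to G#5
Fb5 to Ebb5
F4 to Eb4
Gb5 to Fb5
G4 to F4
Db5 to Cb5
Ab5 to Gb5

G#5 Ebb5 Eb4 Fb5 F4 Cb5 Gb5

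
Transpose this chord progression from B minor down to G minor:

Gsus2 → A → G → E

Ebsus2 F Eb C

B minor down to G minor is a major third; each chord root moves by that interval while the quality stays the same.
Gsus2: root G down a major third → Eb, giving Ebsus2.
A: root A down a major third → F, giving F.
G: root G down a major third → Eb, giving Eb.
E: root E down a major third → C, giving C.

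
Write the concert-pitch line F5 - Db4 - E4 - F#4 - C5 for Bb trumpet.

G5 Eb4 F#4 G#4 D5

The Bb trumpet sounds a major second below written, so the written part must be a major second above concert — transpose each note up.
F5 gives G5
Db4 gives Eb4
E4 gives F#4
F#4 gives G#4
C5 gives D5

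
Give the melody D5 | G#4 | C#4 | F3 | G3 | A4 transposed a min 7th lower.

E4 A#3 D#3 G2 A2 B3

D5 down a minor seventh is E4.
G#4 down a minor seventh is A#3.
C#4 down a minor seventh is D#3.
F3: a seventh down reaches G, and 10 semitones makes it G2.
A minor seventh down from G3 gives A2.
A4: a seventh down reaches B, and 10 semitones makes it B3.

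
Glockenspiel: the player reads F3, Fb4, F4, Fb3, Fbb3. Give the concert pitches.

F5 Fb6 F6 Fb5 Fbb5

Written C4 on the glockenspiel sounds as C6, a perfect fifteenth higher; apply that shift to every note.
F3 becomes F5
Fb4 becomes Fb6
F4 becomes F6
Fb3 becomes Fb5
Fbb3 becomes Fbb5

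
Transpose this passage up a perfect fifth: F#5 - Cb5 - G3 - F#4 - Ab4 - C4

C#6 Gb5 D4 C#5 Eb5 G4

F#5 gives C#6
Cb5 gives Gb5
G3 gives D4
F#4 gives C#5
Ab4 gives Eb5
C4 gives G4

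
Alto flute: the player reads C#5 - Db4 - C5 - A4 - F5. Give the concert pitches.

The alto flute sounds a perfect fourth below written, so transpose each written note down a perfect fourth.
C#5 → G#4
Db4 → Ab3
C5 → G4
A4 → E4
F5 → C5

G#4 Ab3 G4 E4 C5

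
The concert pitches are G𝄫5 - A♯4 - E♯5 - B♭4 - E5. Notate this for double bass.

Gbb6 A#5 E#6 Bb5 E6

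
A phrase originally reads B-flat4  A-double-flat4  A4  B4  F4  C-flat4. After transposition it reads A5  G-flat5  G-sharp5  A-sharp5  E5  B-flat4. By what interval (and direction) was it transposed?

up a major seventh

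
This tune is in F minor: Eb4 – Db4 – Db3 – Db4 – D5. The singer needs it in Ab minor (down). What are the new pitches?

F minor to Ab minor down is a major sixth, so every note moves down by that interval.
Eb4 to Gb3
Db4 to Fb3
Db3 to Fb2
Db4 to Fb3
D5 to F4

Gb3 Fb3 Fb2 Fb3 F4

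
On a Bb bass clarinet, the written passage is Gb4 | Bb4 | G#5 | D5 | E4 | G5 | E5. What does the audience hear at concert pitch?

Fb3 Ab3 F#4 C4 D3 F4 D4

The Bb bass clarinet sounds a major ninth below written, so transpose each written note down a major ninth.
Gb4 → Fb3
Bb4 → Ab3
G#5 → F#4
D5 → C4
E4 → D3
G5 → F4
E5 → D4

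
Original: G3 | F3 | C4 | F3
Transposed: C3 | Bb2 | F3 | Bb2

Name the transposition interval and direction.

down a perfect fifth

From G3 to C3 is 5 letter names — a fifth of some quality.
C3 to G3 is 7 semitones, which makes it a perfect fifth; the second version is lower, so the direction is down.
Checking another pair — F3 → Bb2 — gives the same interval.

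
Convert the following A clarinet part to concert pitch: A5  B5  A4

The A clarinet sounds a minor third below written, so transpose each written note down a minor third.
A5 gives F#5
B5 gives G#5
A4 gives F#4

F#5 G#5 F#4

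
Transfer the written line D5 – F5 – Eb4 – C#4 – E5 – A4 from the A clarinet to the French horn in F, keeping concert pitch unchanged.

F#5 A5 G4 E#4 G#5 C#5

First find concert pitch: the A clarinet sounds a minor third below written, so D5 F5 Eb4 C#4 E5 A4 sounds B4 D5 C4 A#3 C#5 F#4.
Then write for French horn in F: it sounds a perfect fifth below written, so the part must be a perfect fifth above concert.
B4 → F#5
D5 → A5
C4 → G4
A#3 → E#4
C#5 → G#5
F#4 → C#5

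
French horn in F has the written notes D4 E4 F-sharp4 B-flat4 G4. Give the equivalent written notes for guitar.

First find concert pitch: the French horn in F sounds a perfect fifth below written, so D4 E4 F-sharp4 B-flat4 G4 sounds G3 A3 B3 Eb4 C4.
Then write for guitar: it sounds a perfect octave below written, so the part must be a perfect octave above concert.
G3 → G4
A3 → A4
B3 → B4
Eb4 → Eb5
C4 → C5

G4 A4 B4 Eb5 C5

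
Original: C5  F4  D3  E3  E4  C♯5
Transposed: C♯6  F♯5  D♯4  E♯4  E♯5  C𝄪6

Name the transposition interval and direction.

up an augmented octave

Take the first pair: C5 → C#6. C to C spans 8 letter names, so the interval is some kind of octave.
C5 to C#6 is 13 semitones, which makes it an augmented octave; the second version is higher, so the direction is up.
Checking another pair — C#5 → C##6 — gives the same interval.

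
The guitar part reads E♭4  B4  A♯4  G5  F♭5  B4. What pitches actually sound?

Eb3 B3 A#3 G4 Fb4 B3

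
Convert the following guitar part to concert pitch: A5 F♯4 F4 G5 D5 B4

A4 F#3 F3 G4 D4 B3

The guitar sounds a perfect octave below written, so transpose each written note down a perfect octave.
A5 becomes A4
F#4 becomes F#3
F4 becomes F3
G5 becomes G4
D5 becomes D4
B4 becomes B3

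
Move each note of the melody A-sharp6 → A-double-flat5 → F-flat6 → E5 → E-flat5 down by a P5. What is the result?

D#6 Dbb5 Bbb5 A4 Ab4

A#6: a fifth down reaches D, and 7 semitones makes it D#6.
A perfect fifth down from Abb5 gives Dbb5.
A perfect fifth down from Fb6 gives Bbb5.
E5: a fifth down reaches A, and 7 semitones makes it A4.
A perfect fifth down from Eb5 gives Ab4.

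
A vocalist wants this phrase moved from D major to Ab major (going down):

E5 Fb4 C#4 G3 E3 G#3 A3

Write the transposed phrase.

Bb4 Cbb4 G3 Db3 Bb2 D3 Eb3

From D down to Ab is an augmented fourth; apply that to each pitch.
E5 becomes Bb4
Fb4 becomes Cbb4
C#4 becomes G3
G3 becomes Db3
E3 becomes Bb2
G#3 becomes D3
A3 becomes Eb3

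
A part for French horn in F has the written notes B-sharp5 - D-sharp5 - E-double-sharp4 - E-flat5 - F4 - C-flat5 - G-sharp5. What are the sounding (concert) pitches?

E#5 G#4 A##3 Ab4 Bb3 Fb4 C#5

Written C4 on the French horn in F sounds as F3, a perfect fifth lower; apply that shift to every note.
B#5 becomes E#5
D#5 becomes G#4
E##4 becomes A##3
Eb5 becomes Ab4
F4 becomes Bb3
Cb5 becomes Fb4
G#5 becomes C#5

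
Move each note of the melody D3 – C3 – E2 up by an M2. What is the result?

D3 up a major second is E3.
C3 up a major second is D3.
A major second up from E2 gives F#2.

E3 D3 F#2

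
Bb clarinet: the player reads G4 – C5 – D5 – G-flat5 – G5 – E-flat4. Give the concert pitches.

F4 Bb4 C5 Fb5 F5 Db4

The Bb clarinet sounds a major second below written, so transpose each written note down a major second.
G4 -> F4
C5 -> Bb4
D5 -> C5
Gb5 -> Fb5
G5 -> F5
Eb4 -> Db4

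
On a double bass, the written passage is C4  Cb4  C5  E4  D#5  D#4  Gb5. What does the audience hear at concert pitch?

C3 Cb3 C4 E3 D#4 D#3 Gb4

The double bass sounds a perfect octave below written, so transpose each written note down a perfect octave.
C4 to C3
Cb4 to Cb3
C5 to C4
E4 to E3
D#5 to D#4
D#4 to D#3
Gb5 to Gb4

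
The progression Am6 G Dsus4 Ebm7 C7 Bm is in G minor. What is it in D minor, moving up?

Em6 D Asus4 Bbm7 G7 F#m

G minor up to D minor is a perfect fifth; each chord root moves by that interval while the quality stays the same.
Am6: root A up a perfect fifth → E, giving Em6.
G: root G up a perfect fifth → D, giving D.
Dsus4: root D up a perfect fifth → A, giving Asus4.
Ebm7: root Eb up a perfect fifth → Bb, giving Bbm7.
C7: root C up a perfect fifth → G, giving G7.
Bm: root B up a perfect fifth → F#, giving F#m.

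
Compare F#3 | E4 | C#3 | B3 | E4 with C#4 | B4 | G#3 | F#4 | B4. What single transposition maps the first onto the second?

From F#3 to C#4 is 5 letter names — a fifth of some quality.
F#3 to C#4 is 7 semitones, which makes it a perfect fifth; the second version is higher, so the direction is up.
Checking another pair — E4 → B4 — gives the same interval.

up a perfect fifth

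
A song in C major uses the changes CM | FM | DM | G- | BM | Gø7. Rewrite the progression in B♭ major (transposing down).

C major down to B♭ major is a major second; each chord root moves by that interval while the quality stays the same.
CM: root C down a major second → Bb, giving BbM.
FM: root F down a major second → Eb, giving EbM.
DM: root D down a major second → C, giving CM.
G-: root G down a major second → F, giving F-.
BM: root B down a major second → A, giving AM.
Gø7: root G down a major second → F, giving Fø7.

BbM EbM CM F- AM Fø7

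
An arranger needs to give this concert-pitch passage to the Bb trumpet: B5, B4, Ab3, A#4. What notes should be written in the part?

The Bb trumpet sounds a major second below written, so the written part must be a major second above concert — transpose each note up.
B5 becomes C#6
B4 becomes C#5
Ab3 becomes Bb3
A#4 becomes B#4

C#6 C#5 Bb3 B#4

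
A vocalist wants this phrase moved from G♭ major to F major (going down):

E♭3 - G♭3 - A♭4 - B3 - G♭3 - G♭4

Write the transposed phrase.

From G♭ down to F is a minor second; apply that to each pitch.
Eb3 becomes D3
Gb3 becomes F3
Ab4 becomes G4
B3 becomes A#3
Gb3 becomes F3
Gb4 becomes F4

D3 F3 G4 A#3 F3 F4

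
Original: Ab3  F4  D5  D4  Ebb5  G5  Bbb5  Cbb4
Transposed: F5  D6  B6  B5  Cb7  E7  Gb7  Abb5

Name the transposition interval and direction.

up a major thirteenth

From Ab3 to F5 is 13 letter names — a thirteenth of some quality.
Ab3 to F5 is 21 semitones, which makes it a major thirteenth; the second version is higher, so the direction is up.
Checking another pair — Cbb4 → Abb5 — gives the same interval.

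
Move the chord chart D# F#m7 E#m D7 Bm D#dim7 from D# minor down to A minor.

D# minor down to A minor is an augmented fourth; each chord root moves by that interval while the quality stays the same.
D#: root D# down an augmented fourth → A, giving A.
F#m7: root F# down an augmented fourth → C, giving Cm7.
E#m: root E# down an augmented fourth → B, giving Bm.
D7: root D down an augmented fourth → Ab, giving Ab7.
Bm: root B down an augmented fourth → F, giving Fm.
D#dim7: root D# down an augmented fourth → A, giving Adim7.

A Cm7 Bm Ab7 Fm Adim7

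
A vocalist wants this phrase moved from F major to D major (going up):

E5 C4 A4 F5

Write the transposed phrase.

C#6 A4 F#5 D6

F major to D major up is a major sixth, so every note moves up by that interval.
E5 -> C#6
C4 -> A4
A4 -> F#5
F5 -> D6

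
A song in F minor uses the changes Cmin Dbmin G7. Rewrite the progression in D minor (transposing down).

F minor down to D minor is a minor third; each chord root moves by that interval while the quality stays the same.
Cmin: root C down a minor third → A, giving Amin.
Dbmin: root Db down a minor third → Bb, giving Bbmin.
G7: root G down a minor third → E, giving E7.

Amin Bbmin E7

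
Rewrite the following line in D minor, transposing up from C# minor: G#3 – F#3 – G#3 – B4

A3 G3 A3 C5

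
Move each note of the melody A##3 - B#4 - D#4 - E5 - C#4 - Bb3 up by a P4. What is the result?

D##4 E#5 G#4 A5 F#4 Eb4

A##3 to D##4
B#4 to E#5
D#4 to G#4
E5 to A5
C#4 to F#4
Bb3 to Eb4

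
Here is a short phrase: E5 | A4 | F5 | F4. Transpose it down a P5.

A4 D4 Bb4 Bb3

E5 → A4
A4 → D4
F5 → Bb4
F4 → Bb3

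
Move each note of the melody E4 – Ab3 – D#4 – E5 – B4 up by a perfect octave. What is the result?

E5 Ab4 D#5 E6 B5

E4 -> E5
Ab3 -> Ab4
D#4 -> D#5
E5 -> E6
B4 -> B5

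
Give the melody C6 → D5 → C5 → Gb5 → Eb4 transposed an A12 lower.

Fb4 Gb3 Fb3 Cbb4 Abb2

An augmented twelfth down from C6 gives Fb4.
D5: a twelfth down reaches G, and 20 semitones makes it Gb3.
An augmented twelfth down from C5 gives Fb3.
Gb5 down an augmented twelfth is Cbb4.
Eb4 down an augmented twelfth is Abb2.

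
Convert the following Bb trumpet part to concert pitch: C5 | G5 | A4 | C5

Written C4 on the Bb trumpet sounds as Bb3, a major second lower; apply that shift to every note.
C5 to Bb4
G5 to F5
A4 to G4
C5 to Bb4

Bb4 F5 G4 Bb4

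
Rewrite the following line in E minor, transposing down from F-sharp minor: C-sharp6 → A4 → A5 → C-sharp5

B5 G4 G5 B4

F-sharp minor to E minor down is a major second, so every note moves down by that interval.
C#6 -> B5
A4 -> G4
A5 -> G5
C#5 -> B4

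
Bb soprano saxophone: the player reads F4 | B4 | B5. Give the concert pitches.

Eb4 A4 A5

The Bb soprano saxophone sounds a major second below written, so transpose each written note down a major second.
F4 → Eb4
B4 → A4
B5 → A5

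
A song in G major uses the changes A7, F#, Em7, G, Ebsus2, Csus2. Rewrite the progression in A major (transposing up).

B7 G# F#m7 A Fsus2 Dsus2

G major up to A major is a major second; each chord root moves by that interval while the quality stays the same.
A7: root A up a major second → B, giving B7.
F#: root F# up a major second → G#, giving G#.
Em7: root E up a major second → F#, giving F#m7.
G: root G up a major second → A, giving A.
Ebsus2: root Eb up a major second → F, giving Fsus2.
Csus2: root C up a major second → D, giving Dsus2.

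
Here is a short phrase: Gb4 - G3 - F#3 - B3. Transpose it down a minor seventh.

Ab3 A2 G#2 C#3

Gb4 down a minor seventh is Ab3.
G3: a seventh down reaches A, and 10 semitones makes it A2.
A minor seventh down from F#3 gives G#2.
A minor seventh down from B3 gives C#3.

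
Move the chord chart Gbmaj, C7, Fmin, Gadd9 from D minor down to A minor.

D minor down to A minor is a perfect fourth; each chord root moves by that interval while the quality stays the same.
Gbmaj: root Gb down a perfect fourth → Db, giving Dbmaj.
C7: root C down a perfect fourth → G, giving G7.
Fmin: root F down a perfect fourth → C, giving Cmin.
Gadd9: root G down a perfect fourth → D, giving Dadd9.

Dbmaj G7 Cmin Dadd9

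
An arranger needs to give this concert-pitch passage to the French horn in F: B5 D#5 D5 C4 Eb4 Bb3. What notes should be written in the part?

F#6 A#5 A5 G4 Bb4 F4

Written C4 sounds as F3 on the French horn in F, so concert pitches are written a perfect fifth up.
B5 to F#6
D#5 to A#5
D5 to A5
C4 to G4
Eb4 to Bb4
Bb3 to F4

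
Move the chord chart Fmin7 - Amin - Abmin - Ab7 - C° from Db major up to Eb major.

Gmin7 Bmin Bbmin Bb7 D°

Db major up to Eb major is a major second; each chord root moves by that interval while the quality stays the same.
Fmin7: root F up a major second → G, giving Gmin7.
Amin: root A up a major second → B, giving Bmin.
Abmin: root Ab up a major second → Bb, giving Bbmin.
Ab7: root Ab up a major second → Bb, giving Bb7.
C°: root C up a major second → D, giving D°.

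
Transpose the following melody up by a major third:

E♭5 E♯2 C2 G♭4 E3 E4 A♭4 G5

Eb5 up a major third is G5.
E#2 up a major third is G##2.
C2 up a major third is E2.
Gb4: a third up reaches B, and 4 semitones makes it Bb4.
E3: a third up reaches G, and 4 semitones makes it G#3.
E4 up a major third is G#4.
Ab4: a third up reaches C, and 4 semitones makes it C5.
A major third up from G5 gives B5.

G5 G##2 E2 Bb4 G#3 G#4 C5 B5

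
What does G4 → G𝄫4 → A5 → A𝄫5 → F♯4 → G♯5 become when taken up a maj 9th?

A5 Abb5 B6 Bbb6 G#5 A#6

G4 gives A5
Gbb4 gives Abb5
A5 gives B6
Abb5 gives Bbb6
F#4 gives G#5
G#5 gives A#6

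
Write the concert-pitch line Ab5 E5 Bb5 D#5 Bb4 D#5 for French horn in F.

Eb6 B5 F6 A#5 F5 A#5

The French horn in F sounds a perfect fifth below written, so the written part must be a perfect fifth above concert — transpose each note up.
Ab5 -> Eb6
E5 -> B5
Bb5 -> F6
D#5 -> A#5
Bb4 -> F5
D#5 -> A#5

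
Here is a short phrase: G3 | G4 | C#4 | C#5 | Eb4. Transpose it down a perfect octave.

A perfect octave down from G3 gives G2.
G4 down a perfect octave is G3.
C#4 down a perfect octave is C#3.
A perfect octave down from C#5 gives C#4.
Eb4: an octave down reaches E, and 12 semitones makes it Eb3.

G2 G3 C#3 C#4 Eb3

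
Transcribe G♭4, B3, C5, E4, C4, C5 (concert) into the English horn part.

The English horn sounds a perfect fifth below written, so the written part must be a perfect fifth above concert — transpose each note up.
Gb4 gives Db5
B3 gives F#4
C5 gives G5
E4 gives B4
C4 gives G4
C5 gives G5

Db5 F#4 G5 B4 G4 G5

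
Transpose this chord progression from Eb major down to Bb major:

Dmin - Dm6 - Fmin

Eb major down to Bb major is a perfect fourth; each chord root moves by that interval while the quality stays the same.
Dmin: root D down a perfect fourth → A, giving Amin.
Dm6: root D down a perfect fourth → A, giving Am6.
Fmin: root F down a perfect fourth → C, giving Cmin.

Amin Am6 Cmin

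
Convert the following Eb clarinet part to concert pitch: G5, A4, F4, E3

Bb5 C5 Ab4 G3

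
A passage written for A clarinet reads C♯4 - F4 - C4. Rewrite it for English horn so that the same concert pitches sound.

First find concert pitch: the A clarinet sounds a minor third below written, so C♯4 F4 C4 sounds A#3 D4 A3.
Then write for English horn: it sounds a perfect fifth below written, so the part must be a perfect fifth above concert.
A#3 → E#4
D4 → A4
A3 → E4

E#4 A4 E4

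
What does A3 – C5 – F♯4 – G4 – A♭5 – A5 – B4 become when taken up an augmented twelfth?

E#5 G#6 C##6 D#6 E7 E#7 F##6

A3 becomes E#5
C5 becomes G#6
F#4 becomes C##6
G4 becomes D#6
Ab5 becomes E7
A5 becomes E#7
B4 becomes F##6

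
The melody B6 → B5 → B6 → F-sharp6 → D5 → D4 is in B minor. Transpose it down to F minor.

From B down to F is an augmented fourth; apply that to each pitch.
B6 -> F6
B5 -> F5
B6 -> F6
F#6 -> C6
D5 -> Ab4
D4 -> Ab3

F6 F5 F6 C6 Ab4 Ab3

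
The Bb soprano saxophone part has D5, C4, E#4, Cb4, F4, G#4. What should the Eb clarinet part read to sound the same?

First find concert pitch: the Bb soprano saxophone sounds a major second below written, so D5 C4 E#4 Cb4 F4 G#4 sounds C5 Bb3 D#4 Bbb3 Eb4 F#4.
Then write for Eb clarinet: it sounds a minor third above written, so the part must be a minor third below concert.
C5 → A4
Bb3 → G3
D#4 → B#3
Bbb3 → Gb3
Eb4 → C4
F#4 → D#4

A4 G3 B#3 Gb3 C4 D#4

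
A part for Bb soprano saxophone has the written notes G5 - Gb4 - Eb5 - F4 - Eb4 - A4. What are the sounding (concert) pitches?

Written C4 on the Bb soprano saxophone sounds as Bb3, a major second lower; apply that shift to every note.
G5 -> F5
Gb4 -> Fb4
Eb5 -> Db5
F4 -> Eb4
Eb4 -> Db4
A4 -> G4

F5 Fb4 Db5 Eb4 Db4 G4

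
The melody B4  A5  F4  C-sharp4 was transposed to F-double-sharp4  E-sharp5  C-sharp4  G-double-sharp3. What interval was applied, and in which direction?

Take the first pair: B4 → F##4. B to F spans 4 letter names, so the interval is some kind of fourth.
F##4 to B4 is 4 semitones, which makes it a diminished fourth; the second version is lower, so the direction is down.
Checking another pair — C#4 → G##3 — gives the same interval.

down a diminished fourth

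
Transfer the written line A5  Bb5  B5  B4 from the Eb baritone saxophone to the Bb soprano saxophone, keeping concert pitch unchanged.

D4 Eb4 E4 E3

First find concert pitch: the Eb baritone saxophone sounds a major thirteenth below written, so A5 Bb5 B5 B4 sounds C4 Db4 D4 D3.
Then write for Bb soprano saxophone: it sounds a major second below written, so the part must be a major second above concert.
C4 → D4
Db4 → Eb4
D4 → E4
D3 → E3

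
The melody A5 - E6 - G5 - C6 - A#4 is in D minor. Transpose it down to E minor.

B4 F#5 A4 D5 B#3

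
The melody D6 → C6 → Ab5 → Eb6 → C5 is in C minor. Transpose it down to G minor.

A5 G5 Eb5 Bb5 G4

From C down to G is a perfect fourth; apply that to each pitch.
D6 -> A5
C6 -> G5
Ab5 -> Eb5
Eb6 -> Bb5
C5 -> G4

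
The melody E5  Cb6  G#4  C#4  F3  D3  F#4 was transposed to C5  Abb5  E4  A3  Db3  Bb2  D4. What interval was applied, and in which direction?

down a major third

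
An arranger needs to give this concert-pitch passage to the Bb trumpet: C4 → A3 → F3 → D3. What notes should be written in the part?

Written C4 sounds as Bb3 on the Bb trumpet, so concert pitches are written a major second up.
C4 gives D4
A3 gives B3
F3 gives G3
D3 gives E3

D4 B3 G3 E3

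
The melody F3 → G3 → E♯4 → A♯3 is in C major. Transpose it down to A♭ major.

Db3 Eb3 C#4 F#3

From C down to A♭ is a major third; apply that to each pitch.
F3 -> Db3
G3 -> Eb3
E#4 -> C#4
A#3 -> F#3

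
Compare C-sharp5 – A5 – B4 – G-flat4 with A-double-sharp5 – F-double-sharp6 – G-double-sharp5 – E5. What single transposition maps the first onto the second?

up an augmented sixth

Take the first pair: C#5 → A##5. C to A spans 6 letter names, so the interval is some kind of sixth.
C#5 to A##5 is 10 semitones, which makes it an augmented sixth; the second version is higher, so the direction is up.
Checking another pair — Gb4 → E5 — gives the same interval.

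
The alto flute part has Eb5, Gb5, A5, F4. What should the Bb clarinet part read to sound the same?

First find concert pitch: the alto flute sounds a perfect fourth below written, so Eb5 Gb5 A5 F4 sounds Bb4 Db5 E5 C4.
Then write for Bb clarinet: it sounds a major second below written, so the part must be a major second above concert.
Bb4 → C5
Db5 → Eb5
E5 → F#5
C4 → D4

C5 Eb5 F#5 D4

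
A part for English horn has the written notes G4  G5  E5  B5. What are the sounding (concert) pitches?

C4 C5 A4 E5

The English horn sounds a perfect fifth below written, so transpose each written note down a perfect fifth.
G4 -> C4
G5 -> C5
E5 -> A4
B5 -> E5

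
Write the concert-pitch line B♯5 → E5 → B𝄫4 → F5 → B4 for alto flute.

E#6 A5 Ebb5 Bb5 E5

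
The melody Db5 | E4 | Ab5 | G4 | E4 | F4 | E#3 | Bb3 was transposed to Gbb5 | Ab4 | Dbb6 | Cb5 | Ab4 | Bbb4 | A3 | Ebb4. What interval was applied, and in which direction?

up a diminished fourth

Take the first pair: Db5 → Gbb5. D to G spans 4 letter names, so the interval is some kind of fourth.
Db5 to Gbb5 is 4 semitones, which makes it a diminished fourth; the second version is higher, so the direction is up.
Checking another pair — Bb3 → Ebb4 — gives the same interval.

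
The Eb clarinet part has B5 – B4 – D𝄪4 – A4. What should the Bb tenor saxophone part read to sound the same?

E7 E6 G##5 D6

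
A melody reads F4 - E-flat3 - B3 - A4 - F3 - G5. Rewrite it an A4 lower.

Cb4 Bbb2 F3 Eb4 Cb3 Db5

An augmented fourth down from F4 gives Cb4.
Eb3: a fourth down reaches B, and 6 semitones makes it Bbb2.
B3 down an augmented fourth is F3.
A4 down an augmented fourth is Eb4.
An augmented fourth down from F3 gives Cb3.
G5 down an augmented fourth is Db5.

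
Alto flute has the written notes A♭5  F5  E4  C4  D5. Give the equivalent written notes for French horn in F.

First find concert pitch: the alto flute sounds a perfect fourth below written, so A♭5 F5 E4 C4 D5 sounds Eb5 C5 B3 G3 A4.
Then write for French horn in F: it sounds a perfect fifth below written, so the part must be a perfect fifth above concert.
Eb5 → Bb5
C5 → G5
B3 → F#4
G3 → D4
A4 → E5

Bb5 G5 F#4 D4 E5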